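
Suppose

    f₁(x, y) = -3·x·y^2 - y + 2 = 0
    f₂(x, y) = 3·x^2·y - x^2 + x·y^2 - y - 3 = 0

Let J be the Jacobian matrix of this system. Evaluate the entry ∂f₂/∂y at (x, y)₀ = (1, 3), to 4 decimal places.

8.0000

∂f₂/∂y = 3·x^2 + 2·x·y - 1.
At (1, 3) this is 8.0000.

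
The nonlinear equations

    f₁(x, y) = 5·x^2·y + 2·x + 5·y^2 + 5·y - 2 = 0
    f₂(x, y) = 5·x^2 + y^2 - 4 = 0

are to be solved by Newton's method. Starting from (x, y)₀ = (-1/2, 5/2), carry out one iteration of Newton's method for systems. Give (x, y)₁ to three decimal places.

(-1.560, 0.740)

At (-1/2, 5/2): F = (43.875, 3.500).
Jacobian J = [[10·x·y + 2, 5·x^2 + 10·y + 5], [10·x, 2·y]].
At the point, J = [[-10.500, 31.250], [-5.000, 5.000]] (det J = 103.750).
Solving J·Δ = −F gives Δ = (-1.060, -1.760).
Then the next iterate is (x, y)₁ = (-1.560, 0.740).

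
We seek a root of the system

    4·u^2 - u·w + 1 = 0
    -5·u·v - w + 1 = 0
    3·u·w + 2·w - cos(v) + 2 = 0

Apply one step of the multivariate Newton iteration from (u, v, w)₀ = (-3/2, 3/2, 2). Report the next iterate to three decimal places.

(-0.435, 1.369, 3.276)

At (-3/2, 3/2, 2): F = (13.000, 10.250, -3.07074).
Jacobian J = [[8·u - w, 0, -u], [-5·v, -5·u, -1], [3·w, sin(v), 3·u + 2]].
At the point, J = [[-14.000, 0.000, 1.500], [-7.500, 7.500, -1.000], [6.000, 0.99749, -2.500]] (det J = 169.81325).
Solving J·Δ = −F gives Δ = (1.065, -0.131, 1.276).
Then the next iterate is (u, v, w)₁ = (-0.435, 1.369, 3.276).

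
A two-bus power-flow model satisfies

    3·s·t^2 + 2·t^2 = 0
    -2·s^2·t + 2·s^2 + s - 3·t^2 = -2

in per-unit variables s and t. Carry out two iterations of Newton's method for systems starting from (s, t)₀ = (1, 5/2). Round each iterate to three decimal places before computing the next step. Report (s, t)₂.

(0.112, 1.060)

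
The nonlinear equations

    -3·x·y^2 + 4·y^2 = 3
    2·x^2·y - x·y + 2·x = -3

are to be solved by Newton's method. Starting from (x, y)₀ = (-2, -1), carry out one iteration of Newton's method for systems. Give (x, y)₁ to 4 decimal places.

At (-2, -1): F = (7.0000, -11.0000).
Jacobian J = [[-3·y^2, -6·x·y + 8·y], [4·x·y - y + 2, 2·x^2 - x]].
At the point, J = [[-3.0000, -20.0000], [11.0000, 10.0000]] (det J = 190.0000).
Solving J·Δ = −F gives Δ = (0.7895, 0.2316).
Then the next iterate is (x, y)₁ = (-1.2105, -0.7684).

(-1.2105, -0.7684)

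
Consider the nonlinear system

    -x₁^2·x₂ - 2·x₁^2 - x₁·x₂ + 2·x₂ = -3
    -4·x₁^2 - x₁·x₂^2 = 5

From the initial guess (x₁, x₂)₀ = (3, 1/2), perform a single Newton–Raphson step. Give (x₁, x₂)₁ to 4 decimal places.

At (3, 1/2): F = (-20.0000, -41.7500).
Jacobian J = [[-2·x₁·x₂ - 4·x₁ - x₂, -x₁^2 - x₁ + 2], [-8·x₁ - x₂^2, -2·x₁·x₂]].
At the point, J = [[-15.5000, -10.0000], [-24.2500, -3.0000]] (det J = -196.0000).
Solving J·Δ = −F gives Δ = (-1.8240, 0.8272).
Then the next iterate is (x₁, x₂)₁ = (1.1760, 1.3272).

(1.1760, 1.3272)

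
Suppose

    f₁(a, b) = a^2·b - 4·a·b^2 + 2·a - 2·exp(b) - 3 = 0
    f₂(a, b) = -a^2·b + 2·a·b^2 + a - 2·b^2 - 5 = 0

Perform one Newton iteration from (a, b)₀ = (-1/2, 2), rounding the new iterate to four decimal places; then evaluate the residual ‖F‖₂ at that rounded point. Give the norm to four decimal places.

At (-1/2, 2): F = (-10.278112, -18.0000).
Jacobian J = [[2·a·b - 4·b^2 + 2, a^2 - 8·a·b - 2·exp(b)], [-2·a·b + 2·b^2 + 1, -a^2 + 4·a·b - 4·b]].
At the point, J = [[-16.0000, -6.528112], [11.0000, -12.2500]] (det J = 267.809234).
Solving J·Δ = −F gives Δ = (-0.0314, -1.4976).
Then the next iterate is (a, b)₁ = (-0.5314, 0.5024).
Re-evaluating at (-0.5314, 0.5024): F = (-6.689782, -6.446339), so ‖F‖₂ = 9.2902.

9.2902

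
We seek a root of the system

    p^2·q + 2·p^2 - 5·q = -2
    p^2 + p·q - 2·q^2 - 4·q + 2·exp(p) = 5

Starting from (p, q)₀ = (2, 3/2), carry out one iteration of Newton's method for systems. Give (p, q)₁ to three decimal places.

(1.327, 0.579)

At (2, 3/2): F = (8.500, 6.27811).
Jacobian J = [[2·p·q + 4·p, p^2 - 5], [2·p + q + 2·exp(p), p - 4·q - 4]].
At the point, J = [[14.000, -1.000], [20.27811, -8.000]] (det J = -91.72189).
Solving J·Δ = −F gives Δ = (-0.673, -0.921).
Then the next iterate is (p, q)₁ = (1.327, 0.579).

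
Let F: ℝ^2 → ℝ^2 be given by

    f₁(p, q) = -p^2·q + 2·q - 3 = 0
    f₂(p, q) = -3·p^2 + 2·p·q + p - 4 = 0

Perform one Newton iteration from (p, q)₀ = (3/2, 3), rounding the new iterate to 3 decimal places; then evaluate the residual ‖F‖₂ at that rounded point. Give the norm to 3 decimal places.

At (3/2, 3): F = (-3.750, -0.250).
Jacobian J = [[-2·p·q, -p^2 + 2], [-6·p + 2·q + 1, 2·p]].
At the point, J = [[-9.000, -0.250], [-2.000, 3.000]] (det J = -27.500).
Solving J·Δ = −F gives Δ = (-0.411, -0.191).
Then the next iterate is (p, q)₁ = (1.089, 2.809).
Re-evaluating at (1.089, 2.809): F = (-0.71325, -0.35076), so ‖F‖₂ = 0.795.

0.795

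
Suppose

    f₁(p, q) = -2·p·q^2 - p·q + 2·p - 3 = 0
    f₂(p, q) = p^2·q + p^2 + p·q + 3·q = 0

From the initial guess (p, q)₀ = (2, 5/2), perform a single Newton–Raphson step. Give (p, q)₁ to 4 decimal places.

(0.6911, 1.9553)

At (2, 5/2): F = (-29.0000, 26.5000).
Jacobian J = [[-2·q^2 - q + 2, -4·p·q - p], [2·p·q + 2·p + q, p^2 + p + 3]].
At the point, J = [[-13.0000, -22.0000], [16.5000, 9.0000]] (det J = 246.0000).
Solving J·Δ = −F gives Δ = (-1.3089, -0.5447).
Then the next iterate is (p, q)₁ = (0.6911, 1.9553).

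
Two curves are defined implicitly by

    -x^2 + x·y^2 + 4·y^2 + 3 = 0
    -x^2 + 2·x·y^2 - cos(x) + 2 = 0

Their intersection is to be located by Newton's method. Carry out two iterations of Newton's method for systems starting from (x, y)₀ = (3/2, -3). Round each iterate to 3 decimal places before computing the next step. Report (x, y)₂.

At (3/2, -3): F = (50.250, 26.67926).
Jacobian J = [[-2·x + y^2, 2·x·y + 8·y], [-2·x + 2·y^2 + sin(x), 4·x·y]].
At the point, J = [[6.000, -33.000], [15.99749, -18.000]] (det J = 419.91733).
Solving J·Δ = −F gives Δ = (0.057, 1.533).
Then the next iterate is (x, y)₁ = (1.557, -1.467).
Round to (1.557, -1.467) and repeat: F = (12.53491, 6.26356), J = [[-0.96191, -16.30424], [2.19008, -9.13648]].
Δ = (0.279, 0.752), so (x, y)₂ = (1.836, -0.715).

(1.836, -0.715)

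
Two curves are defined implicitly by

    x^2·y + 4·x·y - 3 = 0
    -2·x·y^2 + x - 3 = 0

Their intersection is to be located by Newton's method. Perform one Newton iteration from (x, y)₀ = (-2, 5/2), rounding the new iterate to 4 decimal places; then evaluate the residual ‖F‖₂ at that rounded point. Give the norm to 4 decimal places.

At (-2, 5/2): F = (-13.0000, 20.0000).
Jacobian J = [[2·x·y + 4·y, x^2 + 4·x], [-2·y^2 + 1, -4·x·y]].
At the point, J = [[0.0000, -4.0000], [-11.5000, 20.0000]] (det J = -46.0000).
Solving J·Δ = −F gives Δ = (-3.9130, -3.2500).
Then the next iterate is (x, y)₁ = (-5.9130, -0.7500).
Re-evaluating at (-5.9130, -0.7500): F = (-11.483677, -2.260875), so ‖F‖₂ = 11.7041.

11.7041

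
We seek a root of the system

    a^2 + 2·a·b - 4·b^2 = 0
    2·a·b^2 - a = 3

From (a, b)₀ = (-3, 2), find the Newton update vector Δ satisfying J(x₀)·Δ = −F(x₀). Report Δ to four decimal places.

(0.3564, -0.8960)

At (-3, 2): F = (-19.0000, -24.0000).
Jacobian J = [[2·a + 2·b, 2·a - 8·b], [2·b^2 - 1, 4·a·b]].
At the point, J = [[-2.0000, -22.0000], [7.0000, -24.0000]] (det J = 202.0000).
Solving J·Δ = −F gives Δ = (0.3564, -0.8960).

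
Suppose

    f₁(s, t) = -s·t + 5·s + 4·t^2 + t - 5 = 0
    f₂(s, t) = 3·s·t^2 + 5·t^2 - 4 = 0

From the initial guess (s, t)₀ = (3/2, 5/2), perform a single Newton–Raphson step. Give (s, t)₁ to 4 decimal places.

At (3/2, 5/2): F = (26.2500, 55.3750).
Jacobian J = [[-t + 5, -s + 8·t + 1], [3·t^2, 6·s·t + 10·t]].
At the point, J = [[2.5000, 19.5000], [18.7500, 47.5000]] (det J = -246.8750).
Solving J·Δ = −F gives Δ = (0.6767, -1.4329).
Then the next iterate is (s, t)₁ = (2.1767, 1.0671).

(2.1767, 1.0671)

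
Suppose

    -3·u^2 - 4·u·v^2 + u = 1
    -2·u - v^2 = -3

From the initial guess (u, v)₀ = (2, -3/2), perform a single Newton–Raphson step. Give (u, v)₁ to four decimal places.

At (2, -3/2): F = (-29.0000, -3.2500).
Jacobian J = [[-6·u - 4·v^2 + 1, -8·u·v], [-2, -2·v]].
At the point, J = [[-20.0000, 24.0000], [-2.0000, 3.0000]] (det J = -12.0000).
Solving J·Δ = −F gives Δ = (-0.7500, 0.5833).
Then the next iterate is (u, v)₁ = (1.2500, -0.9167).

(1.2500, -0.9167)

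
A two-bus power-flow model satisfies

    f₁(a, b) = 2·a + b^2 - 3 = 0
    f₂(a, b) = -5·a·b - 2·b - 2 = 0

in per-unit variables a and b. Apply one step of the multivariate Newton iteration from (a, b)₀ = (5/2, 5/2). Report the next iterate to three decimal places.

(0.362, 1.705)

At (5/2, 5/2): F = (8.250, -38.250).
Jacobian J = [[2, 2·b], [-5·b, -5·a - 2]].
At the point, J = [[2.000, 5.000], [-12.500, -14.500]] (det J = 33.500).
Solving J·Δ = −F gives Δ = (-2.138, -0.795).
Then the next iterate is (a, b)₁ = (0.362, 1.705).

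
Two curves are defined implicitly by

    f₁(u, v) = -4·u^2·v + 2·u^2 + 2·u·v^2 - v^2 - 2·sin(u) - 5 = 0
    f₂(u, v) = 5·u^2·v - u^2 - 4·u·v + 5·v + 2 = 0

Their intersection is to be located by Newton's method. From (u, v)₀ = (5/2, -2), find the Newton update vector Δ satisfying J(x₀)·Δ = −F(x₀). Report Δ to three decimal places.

At (5/2, -2): F = (72.30306, -56.750).
Jacobian J = [[-8·u·v + 4·u + 2·v^2 - 2·cos(u), -4·u^2 + 4·u·v - 2·v], [10·u·v - 2·u - 4·v, 5·u^2 - 4·u + 5]].
At the point, J = [[59.60229, -41.000], [-47.000, 26.250]] (det J = -362.43996).
Solving J·Δ = −F gives Δ = (-1.183, 0.044).

(-1.183, 0.044)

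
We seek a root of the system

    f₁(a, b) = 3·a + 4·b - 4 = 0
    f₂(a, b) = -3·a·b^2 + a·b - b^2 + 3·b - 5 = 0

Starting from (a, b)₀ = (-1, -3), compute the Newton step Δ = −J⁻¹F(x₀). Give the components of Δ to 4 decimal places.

At (-1, -3): F = (-19.0000, 7.0000).
Jacobian J = [[3, 4], [-3·b^2 + b, -6·a·b + a - 2·b + 3]].
At the point, J = [[3.0000, 4.0000], [-30.0000, -10.0000]] (det J = 90.0000).
Solving J·Δ = −F gives Δ = (-1.8000, 6.1000).

(-1.8000, 6.1000)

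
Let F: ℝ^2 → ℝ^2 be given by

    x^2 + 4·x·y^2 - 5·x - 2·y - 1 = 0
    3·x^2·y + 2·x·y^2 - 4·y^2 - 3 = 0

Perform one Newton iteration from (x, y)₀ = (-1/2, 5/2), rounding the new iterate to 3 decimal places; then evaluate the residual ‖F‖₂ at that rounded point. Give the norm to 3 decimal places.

At (-1/2, 5/2): F = (-15.750, -32.375).
Jacobian J = [[2·x + 4·y^2 - 5, 8·x·y - 2], [6·x·y + 2·y^2, 3·x^2 + 4·x·y - 8·y]].
At the point, J = [[19.000, -12.000], [5.000, -24.250]] (det J = -400.750).
Solving J·Δ = −F gives Δ = (-0.016, -1.338).
Then the next iterate is (x, y)₁ = (-0.516, 1.162).
Re-evaluating at (-0.516, 1.162): F = (-3.26465, -8.86626), so ‖F‖₂ = 9.448.

9.448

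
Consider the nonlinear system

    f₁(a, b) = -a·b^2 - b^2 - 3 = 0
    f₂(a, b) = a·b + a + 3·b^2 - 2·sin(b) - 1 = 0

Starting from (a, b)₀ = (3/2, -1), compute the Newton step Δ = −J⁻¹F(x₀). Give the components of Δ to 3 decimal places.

At (3/2, -1): F = (-5.500, 3.68294).
Jacobian J = [[-b^2, -2·a·b - 2·b], [b + 1, a + 6·b - 2·cos(b)]].
At the point, J = [[-1.000, 5.000], [0.000, -5.58060]] (det J = 5.58060).
Solving J·Δ = −F gives Δ = (-2.200, 0.660).

(-2.200, 0.660)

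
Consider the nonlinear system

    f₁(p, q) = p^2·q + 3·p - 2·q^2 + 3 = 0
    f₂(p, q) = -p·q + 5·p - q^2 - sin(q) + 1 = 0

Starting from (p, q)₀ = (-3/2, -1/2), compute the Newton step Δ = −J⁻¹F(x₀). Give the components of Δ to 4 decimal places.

(1.5408, -0.8962)

At (-3/2, -1/2): F = (-3.1250, -7.020574).
Jacobian J = [[2·p·q + 3, p^2 - 4·q], [-q + 5, -p - 2·q - cos(q)]].
At the point, J = [[4.5000, 4.2500], [5.5000, 1.622417]] (det J = -16.074122).
Solving J·Δ = −F gives Δ = (1.5408, -0.8962).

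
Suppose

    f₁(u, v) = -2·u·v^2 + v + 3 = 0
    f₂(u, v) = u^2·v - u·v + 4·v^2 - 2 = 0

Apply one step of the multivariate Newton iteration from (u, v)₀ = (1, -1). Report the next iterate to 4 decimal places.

(1.4762, -0.8095)

At (1, -1): F = (0.0000, 2.0000).
Jacobian J = [[-2·v^2, -4·u·v + 1], [2·u·v - v, u^2 - u + 8·v]].
At the point, J = [[-2.0000, 5.0000], [-1.0000, -8.0000]] (det J = 21.0000).
Solving J·Δ = −F gives Δ = (0.4762, 0.1905).
Then the next iterate is (u, v)₁ = (1.4762, -0.8095).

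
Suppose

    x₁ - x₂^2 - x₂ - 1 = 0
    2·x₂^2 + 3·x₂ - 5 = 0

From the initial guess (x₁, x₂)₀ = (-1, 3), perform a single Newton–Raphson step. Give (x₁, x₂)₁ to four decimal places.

(2.7333, 1.5333)

At (-1, 3): F = (-14.0000, 22.0000).
Jacobian J = [[1, -2·x₂ - 1], [0, 4·x₂ + 3]].
At the point, J = [[1.0000, -7.0000], [0.0000, 15.0000]] (det J = 15.0000).
Solving J·Δ = −F gives Δ = (3.7333, -1.4667).
Then the next iterate is (x₁, x₂)₁ = (2.7333, 1.5333).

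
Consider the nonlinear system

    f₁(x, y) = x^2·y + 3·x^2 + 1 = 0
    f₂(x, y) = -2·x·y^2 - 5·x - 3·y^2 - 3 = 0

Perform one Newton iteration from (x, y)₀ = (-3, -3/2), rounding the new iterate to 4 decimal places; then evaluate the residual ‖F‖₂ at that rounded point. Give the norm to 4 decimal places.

At (-3, -3/2): F = (14.5000, 18.7500).
Jacobian J = [[2·x·y + 6·x, x^2], [-2·y^2 - 5, -4·x·y - 6·y]].
At the point, J = [[-9.0000, 9.0000], [-9.5000, -9.0000]] (det J = 166.5000).
Solving J·Δ = −F gives Δ = (1.7973, 0.1862).
Then the next iterate is (x, y)₁ = (-1.2027, -1.3138).
Re-evaluating at (-1.2027, -1.3138): F = (3.439067, 1.987179), so ‖F‖₂ = 3.9719.

3.9719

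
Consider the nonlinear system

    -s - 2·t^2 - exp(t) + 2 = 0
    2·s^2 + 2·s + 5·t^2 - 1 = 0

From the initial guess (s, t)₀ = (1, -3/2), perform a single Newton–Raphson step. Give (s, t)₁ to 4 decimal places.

(-0.3465, -1.0886)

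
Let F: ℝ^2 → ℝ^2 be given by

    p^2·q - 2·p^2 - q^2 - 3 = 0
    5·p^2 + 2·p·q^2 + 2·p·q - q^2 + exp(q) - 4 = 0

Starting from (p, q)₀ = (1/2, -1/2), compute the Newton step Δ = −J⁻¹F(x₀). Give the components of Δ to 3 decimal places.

(-0.303, 2.494)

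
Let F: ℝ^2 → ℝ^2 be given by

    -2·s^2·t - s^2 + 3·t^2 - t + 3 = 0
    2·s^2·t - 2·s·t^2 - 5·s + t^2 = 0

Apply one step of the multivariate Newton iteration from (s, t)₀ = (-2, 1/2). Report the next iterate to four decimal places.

At (-2, 1/2): F = (-4.7500, 15.2500).
Jacobian J = [[-4·s·t - 2·s, -2·s^2 + 6·t - 1], [4·s·t - 2·t^2 - 5, 2·s^2 - 4·s·t + 2·t]].
At the point, J = [[8.0000, -6.0000], [-9.5000, 13.0000]] (det J = 47.0000).
Solving J·Δ = −F gives Δ = (-0.6330, -1.6356).
Then the next iterate is (s, t)₁ = (-2.6330, -1.1356).

(-2.6330, -1.1356)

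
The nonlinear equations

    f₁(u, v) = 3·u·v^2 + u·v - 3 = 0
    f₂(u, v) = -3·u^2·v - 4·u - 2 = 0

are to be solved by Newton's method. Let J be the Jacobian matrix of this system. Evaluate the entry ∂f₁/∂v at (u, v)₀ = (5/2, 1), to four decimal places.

17.5000

∂f₁/∂v = 6·u·v + u.
At (5/2, 1) this is 17.5000.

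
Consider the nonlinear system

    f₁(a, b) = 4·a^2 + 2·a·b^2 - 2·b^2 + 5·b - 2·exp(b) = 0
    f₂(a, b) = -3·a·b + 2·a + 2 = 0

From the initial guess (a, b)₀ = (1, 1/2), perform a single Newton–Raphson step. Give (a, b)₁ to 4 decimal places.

At (1, 1/2): F = (3.202557, 2.5000).
Jacobian J = [[8·a + 2·b^2, 4·a·b - 4·b - 2·exp(b) + 5], [-3·b + 2, -3·a]].
At the point, J = [[8.5000, 1.702557], [0.5000, -3.0000]] (det J = -26.351279).
Solving J·Δ = −F gives Δ = (-0.5261, 0.7456).
Then the next iterate is (a, b)₁ = (0.4739, 1.2456).

(0.4739, 1.2456)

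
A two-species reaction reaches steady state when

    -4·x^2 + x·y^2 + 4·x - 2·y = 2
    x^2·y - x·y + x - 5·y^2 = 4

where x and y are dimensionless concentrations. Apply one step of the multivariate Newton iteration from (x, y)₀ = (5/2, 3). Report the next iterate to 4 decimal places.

At (5/2, 3): F = (-0.5000, -35.2500).
Jacobian J = [[-8·x + y^2 + 4, 2·x·y - 2], [2·x·y - y + 1, x^2 - x - 10·y]].
At the point, J = [[-7.0000, 13.0000], [13.0000, -26.2500]] (det J = 14.7500).
Solving J·Δ = −F gives Δ = (-31.9576, -17.1695).
Then the next iterate is (x, y)₁ = (-29.4576, -14.1695).

(-29.4576, -14.1695)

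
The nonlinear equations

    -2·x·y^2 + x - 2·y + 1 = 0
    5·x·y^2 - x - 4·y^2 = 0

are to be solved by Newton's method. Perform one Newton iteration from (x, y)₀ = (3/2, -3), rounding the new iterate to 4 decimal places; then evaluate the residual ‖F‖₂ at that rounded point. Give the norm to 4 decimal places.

At (3/2, -3): F = (-18.5000, 30.0000).
Jacobian J = [[-2·y^2 + 1, -4·x·y - 2], [5·y^2 - 1, 10·x·y - 8·y]].
At the point, J = [[-17.0000, 16.0000], [44.0000, -21.0000]] (det J = -347.0000).
Solving J·Δ = −F gives Δ = (-0.2637, 0.8761).
Then the next iterate is (x, y)₁ = (1.2363, -2.1239).
Re-evaluating at (1.2363, -2.1239): F = (-4.669678, 8.604340), so ‖F‖₂ = 9.7898.

9.7898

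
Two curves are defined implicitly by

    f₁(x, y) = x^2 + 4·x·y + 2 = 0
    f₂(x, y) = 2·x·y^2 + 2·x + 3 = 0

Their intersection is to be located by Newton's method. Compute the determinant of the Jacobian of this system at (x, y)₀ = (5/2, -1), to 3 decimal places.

-50.000

J = [[2·x + 4·y, 4·x], [2·y^2 + 2, 4·x·y]].
At the point, J = [[1.000, 10.000], [4.000, -10.000]].
det J = -50.000.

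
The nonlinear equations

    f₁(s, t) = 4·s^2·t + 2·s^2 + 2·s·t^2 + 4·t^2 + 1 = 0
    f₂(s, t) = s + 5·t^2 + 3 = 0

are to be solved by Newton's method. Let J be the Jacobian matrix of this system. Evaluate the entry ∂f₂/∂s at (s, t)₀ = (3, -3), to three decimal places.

∂f₂/∂s = 1.
At (3, -3) this is 1.000.

1.000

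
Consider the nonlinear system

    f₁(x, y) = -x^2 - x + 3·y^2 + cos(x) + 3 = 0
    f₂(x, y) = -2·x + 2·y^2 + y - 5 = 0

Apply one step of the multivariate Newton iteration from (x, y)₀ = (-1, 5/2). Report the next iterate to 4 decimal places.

At (-1, 5/2): F = (22.290302, 12.0000).
Jacobian J = [[-2·x - sin(x) - 1, 6·y], [-2, 4·y + 1]].
At the point, J = [[1.841471, 15.0000], [-2.0000, 11.0000]] (det J = 50.256181).
Solving J·Δ = −F gives Δ = (-1.2972, -1.3268).
Then the next iterate is (x, y)₁ = (-2.2972, 1.1732).

(-2.2972, 1.1732)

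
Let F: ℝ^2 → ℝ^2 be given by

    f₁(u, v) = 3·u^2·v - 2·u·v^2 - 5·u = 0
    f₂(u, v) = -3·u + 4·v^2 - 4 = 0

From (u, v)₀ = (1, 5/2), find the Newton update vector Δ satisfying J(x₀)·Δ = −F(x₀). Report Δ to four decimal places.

(-1.0423, -1.0563)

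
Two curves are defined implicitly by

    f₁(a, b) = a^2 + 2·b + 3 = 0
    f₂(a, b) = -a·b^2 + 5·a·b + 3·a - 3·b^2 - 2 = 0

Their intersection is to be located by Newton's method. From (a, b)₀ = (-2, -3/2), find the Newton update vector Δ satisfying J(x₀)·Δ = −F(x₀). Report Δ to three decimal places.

At (-2, -3/2): F = (4.000, 4.750).
Jacobian J = [[2·a, 2], [-b^2 + 5·b + 3, -2·a·b + 5·a - 6·b]].
At the point, J = [[-4.000, 2.000], [-6.750, -7.000]] (det J = 41.500).
Solving J·Δ = −F gives Δ = (0.904, -0.193).

(0.904, -0.193)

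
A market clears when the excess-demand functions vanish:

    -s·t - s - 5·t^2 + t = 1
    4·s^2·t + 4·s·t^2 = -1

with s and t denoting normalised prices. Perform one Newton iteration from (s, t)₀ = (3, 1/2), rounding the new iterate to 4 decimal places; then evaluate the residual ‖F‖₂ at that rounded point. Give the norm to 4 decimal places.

752.5945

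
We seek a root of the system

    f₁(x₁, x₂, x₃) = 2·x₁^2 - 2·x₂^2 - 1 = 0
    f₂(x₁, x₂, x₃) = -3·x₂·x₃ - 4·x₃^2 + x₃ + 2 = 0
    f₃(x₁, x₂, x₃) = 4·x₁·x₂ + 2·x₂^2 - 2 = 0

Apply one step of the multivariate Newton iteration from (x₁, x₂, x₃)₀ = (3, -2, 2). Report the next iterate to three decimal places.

At (3, -2, 2): F = (9.000, 0.000, -18.000).
Jacobian J = [[4·x₁, -4·x₂, 0], [0, -3·x₃, -3·x₂ - 8·x₃ + 1], [4·x₂, 4·x₁ + 4·x₂, 0]].
At the point, J = [[12.000, 8.000, 0.000], [0.000, -6.000, -9.000], [-8.000, 4.000, 0.000]] (det J = 1008.000).
Solving J·Δ = −F gives Δ = (-1.607, 1.286, -0.857).
Then the next iterate is (x₁, x₂, x₃)₁ = (1.393, -0.714, 1.143).

(1.393, -0.714, 1.143)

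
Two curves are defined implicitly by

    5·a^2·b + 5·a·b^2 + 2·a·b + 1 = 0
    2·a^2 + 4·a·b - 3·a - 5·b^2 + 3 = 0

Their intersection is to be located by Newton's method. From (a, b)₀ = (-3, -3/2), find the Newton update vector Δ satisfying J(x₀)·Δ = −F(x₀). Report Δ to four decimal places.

At (-3, -3/2): F = (-91.2500, 36.7500).
Jacobian J = [[10·a·b + 5·b^2 + 2·b, 5·a^2 + 10·a·b + 2·a], [4·a + 4·b - 3, 4·a - 10·b]].
At the point, J = [[53.2500, 84.0000], [-21.0000, 3.0000]] (det J = 1923.7500).
Solving J·Δ = −F gives Δ = (1.7470, -0.0212).

(1.7470, -0.0212)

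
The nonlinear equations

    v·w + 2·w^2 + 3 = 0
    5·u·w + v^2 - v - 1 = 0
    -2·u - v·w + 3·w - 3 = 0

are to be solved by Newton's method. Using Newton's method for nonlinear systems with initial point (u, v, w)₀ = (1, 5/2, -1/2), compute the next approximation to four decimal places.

(-1.9194, 4.1613, -3.3387)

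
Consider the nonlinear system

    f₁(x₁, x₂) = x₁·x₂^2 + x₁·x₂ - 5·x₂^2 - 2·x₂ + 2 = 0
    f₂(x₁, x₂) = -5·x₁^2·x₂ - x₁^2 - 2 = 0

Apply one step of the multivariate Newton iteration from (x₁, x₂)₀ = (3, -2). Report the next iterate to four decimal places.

(2.3906, -0.9757)

At (3, -2): F = (-8.0000, 79.0000).
Jacobian J = [[x₂^2 + x₂, 2·x₁·x₂ + x₁ - 10·x₂ - 2], [-10·x₁·x₂ - 2·x₁, -5·x₁^2]].
At the point, J = [[2.0000, 9.0000], [54.0000, -45.0000]] (det J = -576.0000).
Solving J·Δ = −F gives Δ = (-0.6094, 1.0243).
Then the next iterate is (x₁, x₂)₁ = (2.3906, -0.9757).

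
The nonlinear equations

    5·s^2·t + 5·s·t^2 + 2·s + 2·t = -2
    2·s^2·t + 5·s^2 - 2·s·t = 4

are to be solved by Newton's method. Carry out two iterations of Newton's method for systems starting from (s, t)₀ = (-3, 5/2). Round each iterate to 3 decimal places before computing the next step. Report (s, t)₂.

(-1.114, 0.976)

At (-3, 5/2): F = (19.750, 101.000).
Jacobian J = [[10·s·t + 5·t^2 + 2, 5·s^2 + 10·s·t + 2], [4·s·t + 10·s - 2·t, 2·s^2 - 2·s]].
At the point, J = [[-41.750, -28.000], [-65.000, 24.000]] (det J = -2822.000).
Solving J·Δ = −F gives Δ = (1.170, -1.039).
Then the next iterate is (s, t)₁ = (-1.830, 1.461).
Round to (-1.830, 1.461) and repeat: F = (6.19485, 27.87725), J = [[-14.06370, -7.99180], [-31.91652, 10.35780]].
Δ = (0.716, -0.485), so (s, t)₂ = (-1.114, 0.976).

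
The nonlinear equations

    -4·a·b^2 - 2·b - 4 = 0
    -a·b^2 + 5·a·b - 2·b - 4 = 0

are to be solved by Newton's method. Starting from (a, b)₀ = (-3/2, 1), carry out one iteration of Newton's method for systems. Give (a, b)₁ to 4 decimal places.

At (-3/2, 1): F = (0.0000, -12.0000).
Jacobian J = [[-4·b^2, -8·a·b - 2], [-b^2 + 5·b, -2·a·b + 5·a - 2]].
At the point, J = [[-4.0000, 10.0000], [4.0000, -6.5000]] (det J = -14.0000).
Solving J·Δ = −F gives Δ = (8.5714, 3.4286).
Then the next iterate is (a, b)₁ = (7.0714, 4.4286).

(7.0714, 4.4286)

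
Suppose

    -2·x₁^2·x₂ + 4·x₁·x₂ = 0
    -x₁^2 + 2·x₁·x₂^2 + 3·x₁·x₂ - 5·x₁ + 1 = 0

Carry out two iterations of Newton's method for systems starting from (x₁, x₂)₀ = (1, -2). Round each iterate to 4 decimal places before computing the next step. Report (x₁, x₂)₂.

At (1, -2): F = (-4.0000, -3.0000).
Jacobian J = [[-4·x₁·x₂ + 4·x₂, -2·x₁^2 + 4·x₁], [-2·x₁ + 2·x₂^2 + 3·x₂ - 5, 4·x₁·x₂ + 3·x₁]].
At the point, J = [[0.0000, 2.0000], [-5.0000, -5.0000]] (det J = 10.0000).
Solving J·Δ = −F gives Δ = (-2.6000, 2.0000).
Then the next iterate is (x₁, x₂)₁ = (-1.6000, 0.0000).
Round to (-1.6000, 0.0000) and repeat: F = (0.0000, 6.4400), J = [[0.0000, -11.5200], [-1.8000, -4.8000]].
Δ = (3.5778, 0.0000), so (x₁, x₂)₂ = (1.9778, 0.0000).

(1.9778, 0.0000)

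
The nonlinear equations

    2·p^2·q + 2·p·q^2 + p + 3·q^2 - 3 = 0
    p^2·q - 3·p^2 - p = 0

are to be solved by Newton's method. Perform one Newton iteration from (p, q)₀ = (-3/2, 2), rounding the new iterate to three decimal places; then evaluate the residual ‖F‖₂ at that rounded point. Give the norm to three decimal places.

1.887

At (-3/2, 2): F = (4.500, -0.750).
Jacobian J = [[4·p·q + 2·q^2 + 1, 2·p^2 + 4·p·q + 6·q], [2·p·q - 6·p - 1, p^2]].
At the point, J = [[-3.000, 4.500], [2.000, 2.250]] (det J = -15.750).
Solving J·Δ = −F gives Δ = (0.857, -0.429).
Then the next iterate is (p, q)₁ = (-0.643, 1.571).
Re-evaluating at (-0.643, 1.571): F = (1.88628, 0.05218), so ‖F‖₂ = 1.887.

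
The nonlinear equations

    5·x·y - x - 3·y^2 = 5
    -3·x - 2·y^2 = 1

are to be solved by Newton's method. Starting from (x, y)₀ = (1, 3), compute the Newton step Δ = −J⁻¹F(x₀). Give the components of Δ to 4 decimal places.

At (1, 3): F = (-18.0000, -22.0000).
Jacobian J = [[5·y - 1, 5·x - 6·y], [-3, -4·y]].
At the point, J = [[14.0000, -13.0000], [-3.0000, -12.0000]] (det J = -207.0000).
Solving J·Δ = −F gives Δ = (-0.3382, -1.7488).

(-0.3382, -1.7488)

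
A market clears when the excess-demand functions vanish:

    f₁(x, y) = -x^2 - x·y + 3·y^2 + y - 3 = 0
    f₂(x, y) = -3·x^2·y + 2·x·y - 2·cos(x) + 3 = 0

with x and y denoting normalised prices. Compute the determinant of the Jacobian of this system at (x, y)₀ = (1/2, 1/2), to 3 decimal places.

J = [[-2·x - y, -x + 6·y + 1], [-6·x·y + 2·y + 2·sin(x), -3·x^2 + 2·x]].
At the point, J = [[-1.500, 3.500], [0.45885, 0.250]].
det J = -1.981.

-1.981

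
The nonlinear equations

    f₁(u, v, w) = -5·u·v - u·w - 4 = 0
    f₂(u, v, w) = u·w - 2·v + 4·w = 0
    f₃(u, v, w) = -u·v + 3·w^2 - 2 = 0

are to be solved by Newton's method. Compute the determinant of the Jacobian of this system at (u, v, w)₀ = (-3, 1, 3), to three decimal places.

J = [[-5·v - w, -5·u, -u], [w, -2, u + 4], [-v, -u, 6·w]].
At the point, J = [[-8.000, 15.000, 3.000], [3.000, -2.000, 1.000], [-1.000, 3.000, 18.000]].
det J = -492.000.

-492.000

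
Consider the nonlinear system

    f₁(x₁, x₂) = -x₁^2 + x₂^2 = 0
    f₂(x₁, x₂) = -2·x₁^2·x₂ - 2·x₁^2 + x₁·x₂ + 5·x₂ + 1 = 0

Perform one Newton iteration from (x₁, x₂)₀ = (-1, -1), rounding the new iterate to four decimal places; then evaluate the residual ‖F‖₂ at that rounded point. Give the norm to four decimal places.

9.0000

At (-1, -1): F = (0.0000, -3.0000).
Jacobian J = [[-2·x₁, 2·x₂], [-4·x₁·x₂ - 4·x₁ + x₂, -2·x₁^2 + x₁ + 5]].
At the point, J = [[2.0000, -2.0000], [-1.0000, 2.0000]] (det J = 2.0000).
Solving J·Δ = −F gives Δ = (3.0000, 3.0000).
Then the next iterate is (x₁, x₂)₁ = (2.0000, 2.0000).
Re-evaluating at (2.0000, 2.0000): F = (0.0000, -9.0000), so ‖F‖₂ = 9.0000.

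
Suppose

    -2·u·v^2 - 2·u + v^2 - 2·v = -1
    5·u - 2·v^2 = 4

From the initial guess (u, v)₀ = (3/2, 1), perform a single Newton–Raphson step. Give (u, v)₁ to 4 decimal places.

(0.7826, 0.4783)

At (3/2, 1): F = (-6.0000, 1.5000).
Jacobian J = [[-2·v^2 - 2, -4·u·v + 2·v - 2], [5, -4·v]].
At the point, J = [[-4.0000, -6.0000], [5.0000, -4.0000]] (det J = 46.0000).
Solving J·Δ = −F gives Δ = (-0.7174, -0.5217).
Then the next iterate is (u, v)₁ = (0.7826, 0.4783).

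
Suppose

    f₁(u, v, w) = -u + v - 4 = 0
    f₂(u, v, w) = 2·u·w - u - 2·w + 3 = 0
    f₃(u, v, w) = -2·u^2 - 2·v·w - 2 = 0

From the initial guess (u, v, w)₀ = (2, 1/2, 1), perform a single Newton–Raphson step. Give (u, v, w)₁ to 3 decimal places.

(-0.158, 3.842, 0.579)

At (2, 1/2, 1): F = (-5.500, 3.000, -11.000).
Jacobian J = [[-1, 1, 0], [2·w - 1, 0, 2·u - 2], [-4·u, -2·w, -2·v]].
At the point, J = [[-1.000, 1.000, 0.000], [1.000, 0.000, 2.000], [-8.000, -2.000, -1.000]] (det J = -19.000).
Solving J·Δ = −F gives Δ = (-2.158, 3.342, -0.421).
Then the next iterate is (u, v, w)₁ = (-0.158, 3.842, 0.579).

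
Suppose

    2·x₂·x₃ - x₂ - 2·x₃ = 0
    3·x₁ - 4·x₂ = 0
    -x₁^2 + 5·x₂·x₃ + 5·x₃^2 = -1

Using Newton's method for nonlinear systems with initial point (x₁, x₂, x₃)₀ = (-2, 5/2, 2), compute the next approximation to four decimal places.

At (-2, 5/2, 2): F = (3.5000, -16.0000, 42.0000).
Jacobian J = [[0, 2·x₃ - 1, 2·x₂ - 2], [3, -4, 0], [-2·x₁, 5·x₃, 5·x₂ + 10·x₃]].
At the point, J = [[0.0000, 3.0000, 3.0000], [3.0000, -4.0000, 0.0000], [4.0000, 10.0000, 32.5000]] (det J = -154.5000).
Solving J·Δ = −F gives Δ = (7.3074, 1.4806, -2.6472).
Then the next iterate is (x₁, x₂, x₃)₁ = (5.3074, 3.9806, -0.6472).

(5.3074, 3.9806, -0.6472)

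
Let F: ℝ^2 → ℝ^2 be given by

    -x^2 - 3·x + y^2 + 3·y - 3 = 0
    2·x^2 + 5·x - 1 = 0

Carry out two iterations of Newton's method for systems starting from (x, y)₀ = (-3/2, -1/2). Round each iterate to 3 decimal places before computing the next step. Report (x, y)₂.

(-3.618, 0.485)

At (-3/2, -1/2): F = (-2.000, -4.000).
Jacobian J = [[-2·x - 3, 2·y + 3], [4·x + 5, 0]].
At the point, J = [[0.000, 2.000], [-1.000, 0.000]] (det J = 2.000).
Solving J·Δ = −F gives Δ = (-4.000, 1.000).
Then the next iterate is (x, y)₁ = (-5.500, 0.500).
Round to (-5.500, 0.500) and repeat: F = (-15.000, 32.000), J = [[8.000, 4.000], [-17.000, 0.000]].
Δ = (1.882, -0.015), so (x, y)₂ = (-3.618, 0.485).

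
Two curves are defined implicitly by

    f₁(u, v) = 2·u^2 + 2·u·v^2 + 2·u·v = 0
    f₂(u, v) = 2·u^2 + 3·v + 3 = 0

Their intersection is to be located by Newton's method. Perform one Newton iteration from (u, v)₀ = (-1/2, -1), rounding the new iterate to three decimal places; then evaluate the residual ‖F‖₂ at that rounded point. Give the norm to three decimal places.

At (-1/2, -1): F = (0.500, 0.500).
Jacobian J = [[4·u + 2·v^2 + 2·v, 4·u·v + 2·u], [4·u, 3]].
At the point, J = [[-2.000, 1.000], [-2.000, 3.000]] (det J = -4.000).
Solving J·Δ = −F gives Δ = (0.250, 0.000).
Then the next iterate is (u, v)₁ = (-0.250, -1.000).
Re-evaluating at (-0.250, -1.000): F = (0.125, 0.125), so ‖F‖₂ = 0.177.

0.177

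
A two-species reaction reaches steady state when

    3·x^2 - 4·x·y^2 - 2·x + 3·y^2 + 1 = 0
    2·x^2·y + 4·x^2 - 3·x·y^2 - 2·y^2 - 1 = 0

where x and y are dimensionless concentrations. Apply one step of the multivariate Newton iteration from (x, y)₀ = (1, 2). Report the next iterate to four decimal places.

(1.0690, 1.2931)

At (1, 2): F = (-2.0000, -13.0000).
Jacobian J = [[6·x - 4·y^2 - 2, -8·x·y + 6·y], [4·x·y + 8·x - 3·y^2, 2·x^2 - 6·x·y - 4·y]].
At the point, J = [[-12.0000, -4.0000], [4.0000, -18.0000]] (det J = 232.0000).
Solving J·Δ = −F gives Δ = (0.0690, -0.7069).
Then the next iterate is (x, y)₁ = (1.0690, 1.2931).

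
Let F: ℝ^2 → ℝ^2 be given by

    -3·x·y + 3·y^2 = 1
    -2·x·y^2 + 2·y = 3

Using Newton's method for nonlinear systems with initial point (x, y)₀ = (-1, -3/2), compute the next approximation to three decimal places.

(-1.311, -1.525)

At (-1, -3/2): F = (1.250, -1.500).
Jacobian J = [[-3·y, -3·x + 6·y], [-2·y^2, -4·x·y + 2]].
At the point, J = [[4.500, -6.000], [-4.500, -4.000]] (det J = -45.000).
Solving J·Δ = −F gives Δ = (-0.311, -0.025).
Then the next iterate is (x, y)₁ = (-1.311, -1.525).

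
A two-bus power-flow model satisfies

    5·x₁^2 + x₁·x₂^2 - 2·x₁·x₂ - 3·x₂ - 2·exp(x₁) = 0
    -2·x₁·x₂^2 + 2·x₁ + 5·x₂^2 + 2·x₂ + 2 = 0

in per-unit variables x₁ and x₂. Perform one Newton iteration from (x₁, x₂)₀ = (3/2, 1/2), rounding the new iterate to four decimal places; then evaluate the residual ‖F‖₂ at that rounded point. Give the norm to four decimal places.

3.9478

At (3/2, 1/2): F = (-0.338378, 6.5000).
Jacobian J = [[10·x₁ + x₂^2 - 2·x₂ - 2·exp(x₁), 2·x₁·x₂ - 2·x₁ - 3], [-2·x₂^2 + 2, -4·x₁·x₂ + 10·x₂ + 2]].
At the point, J = [[5.286622, -4.5000], [1.5000, 4.0000]] (det J = 27.896487).
Solving J·Δ = −F gives Δ = (-1.0000, -1.2500).
Then the next iterate is (x₁, x₂)₁ = (0.5000, -0.7500).
Re-evaluating at (0.5000, -0.7500): F = (1.233807, 3.7500), so ‖F‖₂ = 3.9478.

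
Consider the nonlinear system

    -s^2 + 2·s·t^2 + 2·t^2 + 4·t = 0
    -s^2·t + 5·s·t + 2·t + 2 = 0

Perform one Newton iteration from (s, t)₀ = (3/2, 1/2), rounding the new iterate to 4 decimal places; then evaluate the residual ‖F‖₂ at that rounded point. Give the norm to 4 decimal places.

1.9306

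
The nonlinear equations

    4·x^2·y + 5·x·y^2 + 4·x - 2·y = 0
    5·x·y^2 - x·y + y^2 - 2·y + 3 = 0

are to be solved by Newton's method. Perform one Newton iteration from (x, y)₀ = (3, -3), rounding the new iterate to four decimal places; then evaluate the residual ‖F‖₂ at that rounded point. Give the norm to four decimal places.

At (3, -3): F = (45.0000, 162.0000).
Jacobian J = [[8·x·y + 5·y^2 + 4, 4·x^2 + 10·x·y - 2], [5·y^2 - y, 10·x·y - x + 2·y - 2]].
At the point, J = [[-23.0000, -56.0000], [48.0000, -101.0000]] (det J = 5011.0000).
Solving J·Δ = −F gives Δ = (-0.9034, 1.1746).
Then the next iterate is (x, y)₁ = (2.0966, -1.8254).
Re-evaluating at (2.0966, -1.8254): F = (14.871575, 48.740268), so ‖F‖₂ = 50.9586.

50.9586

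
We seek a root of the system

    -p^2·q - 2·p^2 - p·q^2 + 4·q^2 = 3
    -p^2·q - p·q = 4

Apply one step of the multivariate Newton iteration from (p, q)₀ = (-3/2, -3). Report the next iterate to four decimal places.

(-1.9852, -1.4519)

At (-3/2, -3): F = (48.7500, -1.7500).
Jacobian J = [[-2·p·q - 4·p - q^2, -p^2 - 2·p·q + 8·q], [-2·p·q - q, -p^2 - p]].
At the point, J = [[-12.0000, -35.2500], [-6.0000, -0.7500]] (det J = -202.5000).
Solving J·Δ = −F gives Δ = (-0.4852, 1.5481).
Then the next iterate is (p, q)₁ = (-1.9852, -1.4519).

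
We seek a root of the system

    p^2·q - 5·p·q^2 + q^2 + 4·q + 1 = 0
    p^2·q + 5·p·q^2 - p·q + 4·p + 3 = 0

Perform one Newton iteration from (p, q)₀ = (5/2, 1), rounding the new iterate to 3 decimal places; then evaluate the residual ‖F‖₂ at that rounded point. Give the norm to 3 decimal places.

7.048

At (5/2, 1): F = (-0.250, 29.250).
Jacobian J = [[2·p·q - 5·q^2, p^2 - 10·p·q + 2·q + 4], [2·p·q + 5·q^2 - q + 4, p^2 + 10·p·q - p]].
At the point, J = [[0.000, -12.750], [13.000, 28.750]] (det J = 165.750).
Solving J·Δ = −F gives Δ = (-2.207, -0.020).
Then the next iterate is (p, q)₁ = (0.293, 0.980).
Re-evaluating at (0.293, 0.980): F = (4.55755, 5.37598), so ‖F‖₂ = 7.048.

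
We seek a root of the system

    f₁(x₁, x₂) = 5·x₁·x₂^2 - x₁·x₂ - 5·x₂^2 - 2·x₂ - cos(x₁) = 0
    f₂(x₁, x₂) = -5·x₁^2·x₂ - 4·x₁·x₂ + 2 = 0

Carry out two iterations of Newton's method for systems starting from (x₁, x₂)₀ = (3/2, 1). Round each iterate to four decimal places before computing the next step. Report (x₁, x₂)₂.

At (3/2, 1): F = (-1.070737, -15.2500).
Jacobian J = [[5·x₂^2 - x₂ + sin(x₁), 10·x₁·x₂ - x₁ - 10·x₂ - 2], [-10·x₁·x₂ - 4·x₂, -5·x₁^2 - 4·x₁]].
At the point, J = [[4.997495, 1.5000], [-19.0000, -17.2500]] (det J = -57.706789).
Solving J·Δ = −F gives Δ = (0.7165, -1.6732).
Then the next iterate is (x₁, x₂)₁ = (2.2165, -0.6732).
Round to (2.2165, -0.6732) and repeat: F = (6.196887, 24.505319), J = [[3.737868, -12.405978], [17.614278, -33.430361]].
Δ = (-1.0351, 0.1876), so (x₁, x₂)₂ = (1.1814, -0.4856).

(1.1814, -0.4856)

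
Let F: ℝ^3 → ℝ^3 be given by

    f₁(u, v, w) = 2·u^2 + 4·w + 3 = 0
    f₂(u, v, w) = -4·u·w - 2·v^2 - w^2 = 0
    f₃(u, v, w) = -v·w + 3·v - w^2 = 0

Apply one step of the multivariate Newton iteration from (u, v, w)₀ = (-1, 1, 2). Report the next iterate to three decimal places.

(0.964, -2.429, 0.714)

At (-1, 1, 2): F = (13.000, 2.000, -3.000).
Jacobian J = [[4·u, 0, 4], [-4·w, -4·v, -4·u - 2·w], [0, -w + 3, -v - 2·w]].
At the point, J = [[-4.000, 0.000, 4.000], [-8.000, -4.000, 0.000], [0.000, 1.000, -5.000]] (det J = -112.000).
Solving J·Δ = −F gives Δ = (1.964, -3.429, -1.286).
Then the next iterate is (u, v, w)₁ = (0.964, -2.429, 0.714).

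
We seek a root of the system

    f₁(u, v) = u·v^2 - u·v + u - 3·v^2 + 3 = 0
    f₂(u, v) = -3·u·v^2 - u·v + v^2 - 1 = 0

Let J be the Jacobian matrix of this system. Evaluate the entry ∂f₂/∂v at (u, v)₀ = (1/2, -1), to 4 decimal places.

∂f₂/∂v = -6·u·v - u + 2·v.
At (1/2, -1) this is 0.5000.

0.5000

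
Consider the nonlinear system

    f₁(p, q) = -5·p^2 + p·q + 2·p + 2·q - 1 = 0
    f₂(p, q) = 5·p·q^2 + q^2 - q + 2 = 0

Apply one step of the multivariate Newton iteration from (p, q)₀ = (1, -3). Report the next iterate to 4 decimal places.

(-0.1176, -2.7647)

At (1, -3): F = (-13.0000, 59.0000).
Jacobian J = [[-10·p + q + 2, p + 2], [5·q^2, 10·p·q + 2·q - 1]].
At the point, J = [[-11.0000, 3.0000], [45.0000, -37.0000]] (det J = 272.0000).
Solving J·Δ = −F gives Δ = (-1.1176, 0.2353).
Then the next iterate is (p, q)₁ = (-0.1176, -2.7647).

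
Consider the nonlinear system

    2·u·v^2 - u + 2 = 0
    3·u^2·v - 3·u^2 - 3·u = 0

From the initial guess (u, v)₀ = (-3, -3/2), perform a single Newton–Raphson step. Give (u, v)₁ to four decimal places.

At (-3, -3/2): F = (-8.5000, -58.5000).
Jacobian J = [[2·v^2 - 1, 4·u·v], [6·u·v - 6·u - 3, 3·u^2]].
At the point, J = [[3.5000, 18.0000], [42.0000, 27.0000]] (det J = -661.5000).
Solving J·Δ = −F gives Δ = (1.2449, 0.2302).
Then the next iterate is (u, v)₁ = (-1.7551, -1.2698).

(-1.7551, -1.2698)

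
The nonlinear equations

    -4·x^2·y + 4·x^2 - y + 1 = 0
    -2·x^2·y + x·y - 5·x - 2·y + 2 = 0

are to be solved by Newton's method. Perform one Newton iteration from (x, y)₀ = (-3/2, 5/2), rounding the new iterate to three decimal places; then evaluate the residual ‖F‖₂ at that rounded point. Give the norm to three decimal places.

5.512

At (-3/2, 5/2): F = (-15.000, -10.500).
Jacobian J = [[-8·x·y + 8·x, -4·x^2 - 1], [-4·x·y + y - 5, -2·x^2 + x - 2]].
At the point, J = [[18.000, -10.000], [12.500, -8.000]] (det J = -19.000).
Solving J·Δ = −F gives Δ = (0.789, -0.079).
Then the next iterate is (x, y)₁ = (-0.711, 2.421).
Re-evaluating at (-0.711, 2.421): F = (-4.29438, -3.45606), so ‖F‖₂ = 5.512.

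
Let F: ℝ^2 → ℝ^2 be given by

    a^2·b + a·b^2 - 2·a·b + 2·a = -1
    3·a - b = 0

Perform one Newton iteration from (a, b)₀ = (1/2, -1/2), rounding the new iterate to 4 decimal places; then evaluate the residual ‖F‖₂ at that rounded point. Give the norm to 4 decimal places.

2.0000

At (1/2, -1/2): F = (2.5000, 2.0000).
Jacobian J = [[2·a·b + b^2 - 2·b + 2, a^2 + 2·a·b - 2·a], [3, -1]].
At the point, J = [[2.7500, -1.2500], [3.0000, -1.0000]] (det J = 1.0000).
Solving J·Δ = −F gives Δ = (0.0000, 2.0000).
Then the next iterate is (a, b)₁ = (0.5000, 1.5000).
Re-evaluating at (0.5000, 1.5000): F = (2.0000, 0.0000), so ‖F‖₂ = 2.0000.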